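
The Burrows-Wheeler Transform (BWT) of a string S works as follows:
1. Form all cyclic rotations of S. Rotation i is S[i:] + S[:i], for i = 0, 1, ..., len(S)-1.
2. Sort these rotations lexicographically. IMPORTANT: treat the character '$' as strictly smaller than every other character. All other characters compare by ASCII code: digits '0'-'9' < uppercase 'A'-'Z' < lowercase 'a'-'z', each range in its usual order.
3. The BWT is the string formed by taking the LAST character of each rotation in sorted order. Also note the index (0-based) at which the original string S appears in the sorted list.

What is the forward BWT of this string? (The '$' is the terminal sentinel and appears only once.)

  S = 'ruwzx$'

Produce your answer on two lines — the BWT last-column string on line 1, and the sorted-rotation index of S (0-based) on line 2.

All 6 rotations (rotation i = S[i:]+S[:i]):
  rot[0] = ruwzx$
  rot[1] = uwzx$r
  rot[2] = wzx$ru
  rot[3] = zx$ruw
  rot[4] = x$ruwz
  rot[5] = $ruwzx
Sorted (with $ < everything):
  sorted[0] = $ruwzx  (last char: 'x')
  sorted[1] = ruwzx$  (last char: '$')
  sorted[2] = uwzx$r  (last char: 'r')
  sorted[3] = wzx$ru  (last char: 'u')
  sorted[4] = x$ruwz  (last char: 'z')
  sorted[5] = zx$ruw  (last char: 'w')
Last column: x$ruzw
Original string S is at sorted index 1

Answer: x$ruzw
1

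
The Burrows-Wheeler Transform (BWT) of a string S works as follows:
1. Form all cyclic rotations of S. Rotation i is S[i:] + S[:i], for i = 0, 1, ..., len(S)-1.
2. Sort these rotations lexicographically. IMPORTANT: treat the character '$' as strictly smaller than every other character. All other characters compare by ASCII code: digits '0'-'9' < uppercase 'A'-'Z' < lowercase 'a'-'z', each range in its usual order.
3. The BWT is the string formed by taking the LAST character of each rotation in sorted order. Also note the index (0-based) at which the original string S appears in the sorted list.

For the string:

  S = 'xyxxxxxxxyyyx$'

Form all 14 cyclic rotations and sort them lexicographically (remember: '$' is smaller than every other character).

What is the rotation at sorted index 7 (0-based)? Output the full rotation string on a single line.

All 14 rotations (rotation i = S[i:]+S[:i]):
  rot[0] = xyxxxxxxxyyyx$
  rot[1] = yxxxxxxxyyyx$x
  rot[2] = xxxxxxxyyyx$xy
  rot[3] = xxxxxxyyyx$xyx
  rot[4] = xxxxxyyyx$xyxx
  rot[5] = xxxxyyyx$xyxxx
  rot[6] = xxxyyyx$xyxxxx
  rot[7] = xxyyyx$xyxxxxx
  rot[8] = xyyyx$xyxxxxxx
  rot[9] = yyyx$xyxxxxxxx
  rot[10] = yyx$xyxxxxxxxy
  rot[11] = yx$xyxxxxxxxyy
  rot[12] = x$xyxxxxxxxyyy
  rot[13] = $xyxxxxxxxyyyx
Sorted (with $ < everything):
  sorted[0] = $xyxxxxxxxyyyx
  sorted[1] = x$xyxxxxxxxyyy
  sorted[2] = xxxxxxxyyyx$xy
  sorted[3] = xxxxxxyyyx$xyx
  sorted[4] = xxxxxyyyx$xyxx
  sorted[5] = xxxxyyyx$xyxxx
  sorted[6] = xxxyyyx$xyxxxx
  sorted[7] = xxyyyx$xyxxxxx
  sorted[8] = xyxxxxxxxyyyx$
  sorted[9] = xyyyx$xyxxxxxx
  sorted[10] = yx$xyxxxxxxxyy
  sorted[11] = yxxxxxxxyyyx$x
  sorted[12] = yyx$xyxxxxxxxy
  sorted[13] = yyyx$xyxxxxxxx
sorted[7] = xxyyyx$xyxxxxx

Answer: xxyyyx$xyxxxxx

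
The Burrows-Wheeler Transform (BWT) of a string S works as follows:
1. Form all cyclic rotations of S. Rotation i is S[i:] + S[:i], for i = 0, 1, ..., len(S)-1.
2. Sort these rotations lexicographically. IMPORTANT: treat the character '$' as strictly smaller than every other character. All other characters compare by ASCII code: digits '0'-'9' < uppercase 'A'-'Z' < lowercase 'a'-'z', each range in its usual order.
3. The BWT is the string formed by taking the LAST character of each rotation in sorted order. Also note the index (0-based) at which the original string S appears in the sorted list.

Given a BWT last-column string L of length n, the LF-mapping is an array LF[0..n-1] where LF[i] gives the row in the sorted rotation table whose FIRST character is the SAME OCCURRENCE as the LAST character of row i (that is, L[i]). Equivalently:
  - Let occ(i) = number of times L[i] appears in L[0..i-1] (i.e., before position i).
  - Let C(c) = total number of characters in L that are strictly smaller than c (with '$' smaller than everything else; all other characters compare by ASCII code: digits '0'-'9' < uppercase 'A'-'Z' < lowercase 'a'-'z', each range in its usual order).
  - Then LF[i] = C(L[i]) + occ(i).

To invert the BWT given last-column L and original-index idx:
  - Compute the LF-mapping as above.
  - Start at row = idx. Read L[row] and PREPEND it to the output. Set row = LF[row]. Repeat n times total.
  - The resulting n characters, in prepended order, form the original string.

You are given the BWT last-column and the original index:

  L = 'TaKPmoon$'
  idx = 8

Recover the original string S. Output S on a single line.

LF mapping: 3 4 1 2 5 7 8 6 0
Walk LF starting at row 8, prepending L[row]:
  step 1: row=8, L[8]='$', prepend. Next row=LF[8]=0
  step 2: row=0, L[0]='T', prepend. Next row=LF[0]=3
  step 3: row=3, L[3]='P', prepend. Next row=LF[3]=2
  step 4: row=2, L[2]='K', prepend. Next row=LF[2]=1
  step 5: row=1, L[1]='a', prepend. Next row=LF[1]=4
  step 6: row=4, L[4]='m', prepend. Next row=LF[4]=5
  step 7: row=5, L[5]='o', prepend. Next row=LF[5]=7
  step 8: row=7, L[7]='n', prepend. Next row=LF[7]=6
  step 9: row=6, L[6]='o', prepend. Next row=LF[6]=8
Reversed output: onomaKPT$

Answer: onomaKPT$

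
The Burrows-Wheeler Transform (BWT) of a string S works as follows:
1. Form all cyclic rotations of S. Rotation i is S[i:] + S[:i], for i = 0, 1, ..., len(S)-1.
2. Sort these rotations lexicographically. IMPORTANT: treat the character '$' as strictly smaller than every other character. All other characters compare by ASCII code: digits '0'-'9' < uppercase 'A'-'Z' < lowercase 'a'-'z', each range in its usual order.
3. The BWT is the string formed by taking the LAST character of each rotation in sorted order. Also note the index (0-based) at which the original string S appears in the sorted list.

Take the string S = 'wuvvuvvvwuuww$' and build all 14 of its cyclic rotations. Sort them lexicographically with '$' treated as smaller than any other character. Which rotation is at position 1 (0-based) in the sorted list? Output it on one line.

All 14 rotations (rotation i = S[i:]+S[:i]):
  rot[0] = wuvvuvvvwuuww$
  rot[1] = uvvuvvvwuuww$w
  rot[2] = vvuvvvwuuww$wu
  rot[3] = vuvvvwuuww$wuv
  rot[4] = uvvvwuuww$wuvv
  rot[5] = vvvwuuww$wuvvu
  rot[6] = vvwuuww$wuvvuv
  rot[7] = vwuuww$wuvvuvv
  rot[8] = wuuww$wuvvuvvv
  rot[9] = uuww$wuvvuvvvw
  rot[10] = uww$wuvvuvvvwu
  rot[11] = ww$wuvvuvvvwuu
  rot[12] = w$wuvvuvvvwuuw
  rot[13] = $wuvvuvvvwuuww
Sorted (with $ < everything):
  sorted[0] = $wuvvuvvvwuuww
  sorted[1] = uuww$wuvvuvvvw
  sorted[2] = uvvuvvvwuuww$w
  sorted[3] = uvvvwuuww$wuvv
  sorted[4] = uww$wuvvuvvvwu
  sorted[5] = vuvvvwuuww$wuv
  sorted[6] = vvuvvvwuuww$wu
  sorted[7] = vvvwuuww$wuvvu
  sorted[8] = vvwuuww$wuvvuv
  sorted[9] = vwuuww$wuvvuvv
  sorted[10] = w$wuvvuvvvwuuw
  sorted[11] = wuuww$wuvvuvvv
  sorted[12] = wuvvuvvvwuuww$
  sorted[13] = ww$wuvvuvvvwuu
sorted[1] = uuww$wuvvuvvvw

Answer: uuww$wuvvuvvvw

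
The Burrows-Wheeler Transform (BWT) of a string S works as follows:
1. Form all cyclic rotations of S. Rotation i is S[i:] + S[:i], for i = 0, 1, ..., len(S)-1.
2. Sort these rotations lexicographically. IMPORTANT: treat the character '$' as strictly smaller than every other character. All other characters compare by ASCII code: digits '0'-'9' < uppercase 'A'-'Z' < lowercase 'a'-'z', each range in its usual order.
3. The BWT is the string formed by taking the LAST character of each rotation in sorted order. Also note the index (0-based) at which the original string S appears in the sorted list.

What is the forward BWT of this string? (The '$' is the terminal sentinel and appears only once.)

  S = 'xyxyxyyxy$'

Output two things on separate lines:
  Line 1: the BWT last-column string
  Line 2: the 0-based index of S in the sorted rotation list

Answer: yy$yyxyxxx
2

Derivation:
All 10 rotations (rotation i = S[i:]+S[:i]):
  rot[0] = xyxyxyyxy$
  rot[1] = yxyxyyxy$x
  rot[2] = xyxyyxy$xy
  rot[3] = yxyyxy$xyx
  rot[4] = xyyxy$xyxy
  rot[5] = yyxy$xyxyx
  rot[6] = yxy$xyxyxy
  rot[7] = xy$xyxyxyy
  rot[8] = y$xyxyxyyx
  rot[9] = $xyxyxyyxy
Sorted (with $ < everything):
  sorted[0] = $xyxyxyyxy  (last char: 'y')
  sorted[1] = xy$xyxyxyy  (last char: 'y')
  sorted[2] = xyxyxyyxy$  (last char: '$')
  sorted[3] = xyxyyxy$xy  (last char: 'y')
  sorted[4] = xyyxy$xyxy  (last char: 'y')
  sorted[5] = y$xyxyxyyx  (last char: 'x')
  sorted[6] = yxy$xyxyxy  (last char: 'y')
  sorted[7] = yxyxyyxy$x  (last char: 'x')
  sorted[8] = yxyyxy$xyx  (last char: 'x')
  sorted[9] = yyxy$xyxyx  (last char: 'x')
Last column: yy$yyxyxxx
Original string S is at sorted index 2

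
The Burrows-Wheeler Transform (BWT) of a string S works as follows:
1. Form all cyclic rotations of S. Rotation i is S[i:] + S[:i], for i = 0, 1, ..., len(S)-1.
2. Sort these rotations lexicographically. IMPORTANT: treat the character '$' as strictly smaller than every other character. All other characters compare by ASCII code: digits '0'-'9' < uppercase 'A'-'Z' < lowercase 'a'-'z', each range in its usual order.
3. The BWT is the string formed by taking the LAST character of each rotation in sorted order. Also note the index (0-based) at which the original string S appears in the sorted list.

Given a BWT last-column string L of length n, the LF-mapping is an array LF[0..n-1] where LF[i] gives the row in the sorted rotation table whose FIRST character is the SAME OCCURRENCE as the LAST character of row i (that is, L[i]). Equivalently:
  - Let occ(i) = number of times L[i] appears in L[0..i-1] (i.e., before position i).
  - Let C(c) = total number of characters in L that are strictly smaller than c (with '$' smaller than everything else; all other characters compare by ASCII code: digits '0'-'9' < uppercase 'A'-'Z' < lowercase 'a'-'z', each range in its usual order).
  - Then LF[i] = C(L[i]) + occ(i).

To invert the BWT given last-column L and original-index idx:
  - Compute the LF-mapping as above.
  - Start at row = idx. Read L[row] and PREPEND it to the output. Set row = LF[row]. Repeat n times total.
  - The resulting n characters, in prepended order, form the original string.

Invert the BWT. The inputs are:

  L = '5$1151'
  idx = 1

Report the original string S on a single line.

LF mapping: 4 0 1 2 5 3
Walk LF starting at row 1, prepending L[row]:
  step 1: row=1, L[1]='$', prepend. Next row=LF[1]=0
  step 2: row=0, L[0]='5', prepend. Next row=LF[0]=4
  step 3: row=4, L[4]='5', prepend. Next row=LF[4]=5
  step 4: row=5, L[5]='1', prepend. Next row=LF[5]=3
  step 5: row=3, L[3]='1', prepend. Next row=LF[3]=2
  step 6: row=2, L[2]='1', prepend. Next row=LF[2]=1
Reversed output: 11155$

Answer: 11155$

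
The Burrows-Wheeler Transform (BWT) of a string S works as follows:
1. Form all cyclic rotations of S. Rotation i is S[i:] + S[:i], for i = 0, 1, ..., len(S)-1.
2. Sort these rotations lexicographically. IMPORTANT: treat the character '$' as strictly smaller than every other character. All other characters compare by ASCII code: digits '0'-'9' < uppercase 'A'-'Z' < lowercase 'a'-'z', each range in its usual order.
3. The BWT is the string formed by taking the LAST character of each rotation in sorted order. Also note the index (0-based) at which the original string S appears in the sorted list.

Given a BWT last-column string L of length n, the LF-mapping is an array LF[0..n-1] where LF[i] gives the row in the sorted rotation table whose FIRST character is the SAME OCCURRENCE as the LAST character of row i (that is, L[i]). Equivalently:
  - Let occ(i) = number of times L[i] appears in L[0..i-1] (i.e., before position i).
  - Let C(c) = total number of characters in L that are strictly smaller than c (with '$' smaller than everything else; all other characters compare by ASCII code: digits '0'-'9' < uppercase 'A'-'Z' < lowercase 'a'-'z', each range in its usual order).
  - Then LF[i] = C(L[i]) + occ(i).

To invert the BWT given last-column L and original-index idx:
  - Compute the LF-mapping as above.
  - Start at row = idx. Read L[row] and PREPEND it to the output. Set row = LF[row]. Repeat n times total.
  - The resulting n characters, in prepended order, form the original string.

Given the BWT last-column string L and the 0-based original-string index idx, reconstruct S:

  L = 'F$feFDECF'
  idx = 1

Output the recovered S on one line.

Answer: CeEFfDFF$

Derivation:
LF mapping: 4 0 8 7 5 2 3 1 6
Walk LF starting at row 1, prepending L[row]:
  step 1: row=1, L[1]='$', prepend. Next row=LF[1]=0
  step 2: row=0, L[0]='F', prepend. Next row=LF[0]=4
  step 3: row=4, L[4]='F', prepend. Next row=LF[4]=5
  step 4: row=5, L[5]='D', prepend. Next row=LF[5]=2
  step 5: row=2, L[2]='f', prepend. Next row=LF[2]=8
  step 6: row=8, L[8]='F', prepend. Next row=LF[8]=6
  step 7: row=6, L[6]='E', prepend. Next row=LF[6]=3
  step 8: row=3, L[3]='e', prepend. Next row=LF[3]=7
  step 9: row=7, L[7]='C', prepend. Next row=LF[7]=1
Reversed output: CeEFfDFF$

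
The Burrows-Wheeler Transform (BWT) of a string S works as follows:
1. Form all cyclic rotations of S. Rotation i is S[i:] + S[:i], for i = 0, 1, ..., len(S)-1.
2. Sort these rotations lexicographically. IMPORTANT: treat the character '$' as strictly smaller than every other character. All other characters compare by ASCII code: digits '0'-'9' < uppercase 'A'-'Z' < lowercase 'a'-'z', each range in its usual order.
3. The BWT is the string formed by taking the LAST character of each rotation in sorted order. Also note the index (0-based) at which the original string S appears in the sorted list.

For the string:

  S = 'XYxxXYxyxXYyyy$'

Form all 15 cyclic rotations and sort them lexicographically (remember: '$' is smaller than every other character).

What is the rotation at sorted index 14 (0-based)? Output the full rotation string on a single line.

Answer: yyy$XYxxXYxyxXY

Derivation:
All 15 rotations (rotation i = S[i:]+S[:i]):
  rot[0] = XYxxXYxyxXYyyy$
  rot[1] = YxxXYxyxXYyyy$X
  rot[2] = xxXYxyxXYyyy$XY
  rot[3] = xXYxyxXYyyy$XYx
  rot[4] = XYxyxXYyyy$XYxx
  rot[5] = YxyxXYyyy$XYxxX
  rot[6] = xyxXYyyy$XYxxXY
  rot[7] = yxXYyyy$XYxxXYx
  rot[8] = xXYyyy$XYxxXYxy
  rot[9] = XYyyy$XYxxXYxyx
  rot[10] = Yyyy$XYxxXYxyxX
  rot[11] = yyy$XYxxXYxyxXY
  rot[12] = yy$XYxxXYxyxXYy
  rot[13] = y$XYxxXYxyxXYyy
  rot[14] = $XYxxXYxyxXYyyy
Sorted (with $ < everything):
  sorted[0] = $XYxxXYxyxXYyyy
  sorted[1] = XYxxXYxyxXYyyy$
  sorted[2] = XYxyxXYyyy$XYxx
  sorted[3] = XYyyy$XYxxXYxyx
  sorted[4] = YxxXYxyxXYyyy$X
  sorted[5] = YxyxXYyyy$XYxxX
  sorted[6] = Yyyy$XYxxXYxyxX
  sorted[7] = xXYxyxXYyyy$XYx
  sorted[8] = xXYyyy$XYxxXYxy
  sorted[9] = xxXYxyxXYyyy$XY
  sorted[10] = xyxXYyyy$XYxxXY
  sorted[11] = y$XYxxXYxyxXYyy
  sorted[12] = yxXYyyy$XYxxXYx
  sorted[13] = yy$XYxxXYxyxXYy
  sorted[14] = yyy$XYxxXYxyxXY
sorted[14] = yyy$XYxxXYxyxXY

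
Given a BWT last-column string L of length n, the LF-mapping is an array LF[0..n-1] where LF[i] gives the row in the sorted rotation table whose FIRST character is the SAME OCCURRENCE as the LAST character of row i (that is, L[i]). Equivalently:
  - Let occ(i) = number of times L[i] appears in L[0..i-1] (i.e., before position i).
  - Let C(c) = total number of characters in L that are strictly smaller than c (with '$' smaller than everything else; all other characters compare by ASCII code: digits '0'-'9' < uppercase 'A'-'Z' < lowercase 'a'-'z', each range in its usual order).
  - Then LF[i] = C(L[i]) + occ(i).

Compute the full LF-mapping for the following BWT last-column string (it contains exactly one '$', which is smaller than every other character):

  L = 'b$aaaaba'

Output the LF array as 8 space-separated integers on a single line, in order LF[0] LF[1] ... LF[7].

Answer: 6 0 1 2 3 4 7 5

Derivation:
Char counts: '$':1, 'a':5, 'b':2
C (first-col start): C('$')=0, C('a')=1, C('b')=6
L[0]='b': occ=0, LF[0]=C('b')+0=6+0=6
L[1]='$': occ=0, LF[1]=C('$')+0=0+0=0
L[2]='a': occ=0, LF[2]=C('a')+0=1+0=1
L[3]='a': occ=1, LF[3]=C('a')+1=1+1=2
L[4]='a': occ=2, LF[4]=C('a')+2=1+2=3
L[5]='a': occ=3, LF[5]=C('a')+3=1+3=4
L[6]='b': occ=1, LF[6]=C('b')+1=6+1=7
L[7]='a': occ=4, LF[7]=C('a')+4=1+4=5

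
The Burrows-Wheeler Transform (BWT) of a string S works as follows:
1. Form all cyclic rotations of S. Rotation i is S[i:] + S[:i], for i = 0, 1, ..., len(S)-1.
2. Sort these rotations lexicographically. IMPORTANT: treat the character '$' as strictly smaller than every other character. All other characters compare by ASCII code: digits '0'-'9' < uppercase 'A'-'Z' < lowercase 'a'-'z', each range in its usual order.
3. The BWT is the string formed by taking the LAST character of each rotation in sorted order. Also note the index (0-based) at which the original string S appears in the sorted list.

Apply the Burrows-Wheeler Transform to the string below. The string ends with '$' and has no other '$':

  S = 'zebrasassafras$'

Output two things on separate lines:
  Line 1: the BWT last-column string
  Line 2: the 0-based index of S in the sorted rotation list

Answer: ssrrsezafbasaa$
14

Derivation:
All 15 rotations (rotation i = S[i:]+S[:i]):
  rot[0] = zebrasassafras$
  rot[1] = ebrasassafras$z
  rot[2] = brasassafras$ze
  rot[3] = rasassafras$zeb
  rot[4] = asassafras$zebr
  rot[5] = sassafras$zebra
  rot[6] = assafras$zebras
  rot[7] = ssafras$zebrasa
  rot[8] = safras$zebrasas
  rot[9] = afras$zebrasass
  rot[10] = fras$zebrasassa
  rot[11] = ras$zebrasassaf
  rot[12] = as$zebrasassafr
  rot[13] = s$zebrasassafra
  rot[14] = $zebrasassafras
Sorted (with $ < everything):
  sorted[0] = $zebrasassafras  (last char: 's')
  sorted[1] = afras$zebrasass  (last char: 's')
  sorted[2] = as$zebrasassafr  (last char: 'r')
  sorted[3] = asassafras$zebr  (last char: 'r')
  sorted[4] = assafras$zebras  (last char: 's')
  sorted[5] = brasassafras$ze  (last char: 'e')
  sorted[6] = ebrasassafras$z  (last char: 'z')
  sorted[7] = fras$zebrasassa  (last char: 'a')
  sorted[8] = ras$zebrasassaf  (last char: 'f')
  sorted[9] = rasassafras$zeb  (last char: 'b')
  sorted[10] = s$zebrasassafra  (last char: 'a')
  sorted[11] = safras$zebrasas  (last char: 's')
  sorted[12] = sassafras$zebra  (last char: 'a')
  sorted[13] = ssafras$zebrasa  (last char: 'a')
  sorted[14] = zebrasassafras$  (last char: '$')
Last column: ssrrsezafbasaa$
Original string S is at sorted index 14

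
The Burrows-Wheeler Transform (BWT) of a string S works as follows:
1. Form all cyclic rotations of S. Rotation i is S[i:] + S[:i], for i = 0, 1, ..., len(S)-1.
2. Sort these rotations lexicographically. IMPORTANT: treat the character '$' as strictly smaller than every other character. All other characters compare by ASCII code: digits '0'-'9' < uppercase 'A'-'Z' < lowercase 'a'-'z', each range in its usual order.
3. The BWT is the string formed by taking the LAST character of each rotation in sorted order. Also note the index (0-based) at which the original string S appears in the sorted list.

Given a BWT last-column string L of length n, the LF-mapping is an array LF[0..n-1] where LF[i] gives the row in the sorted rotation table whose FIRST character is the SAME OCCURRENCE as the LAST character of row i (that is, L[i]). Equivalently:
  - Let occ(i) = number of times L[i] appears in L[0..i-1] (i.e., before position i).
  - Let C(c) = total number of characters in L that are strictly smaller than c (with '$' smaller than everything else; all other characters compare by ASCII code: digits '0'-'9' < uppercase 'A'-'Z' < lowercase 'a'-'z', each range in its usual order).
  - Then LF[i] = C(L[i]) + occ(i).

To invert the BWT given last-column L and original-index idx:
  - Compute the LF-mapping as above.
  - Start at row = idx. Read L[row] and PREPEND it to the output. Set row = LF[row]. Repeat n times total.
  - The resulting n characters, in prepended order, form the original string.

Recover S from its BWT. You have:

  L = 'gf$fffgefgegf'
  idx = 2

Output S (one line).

LF mapping: 9 3 0 4 5 6 10 1 7 11 2 12 8
Walk LF starting at row 2, prepending L[row]:
  step 1: row=2, L[2]='$', prepend. Next row=LF[2]=0
  step 2: row=0, L[0]='g', prepend. Next row=LF[0]=9
  step 3: row=9, L[9]='g', prepend. Next row=LF[9]=11
  step 4: row=11, L[11]='g', prepend. Next row=LF[11]=12
  step 5: row=12, L[12]='f', prepend. Next row=LF[12]=8
  step 6: row=8, L[8]='f', prepend. Next row=LF[8]=7
  step 7: row=7, L[7]='e', prepend. Next row=LF[7]=1
  step 8: row=1, L[1]='f', prepend. Next row=LF[1]=3
  step 9: row=3, L[3]='f', prepend. Next row=LF[3]=4
  step 10: row=4, L[4]='f', prepend. Next row=LF[4]=5
  step 11: row=5, L[5]='f', prepend. Next row=LF[5]=6
  step 12: row=6, L[6]='g', prepend. Next row=LF[6]=10
  step 13: row=10, L[10]='e', prepend. Next row=LF[10]=2
Reversed output: egffffeffggg$

Answer: egffffeffggg$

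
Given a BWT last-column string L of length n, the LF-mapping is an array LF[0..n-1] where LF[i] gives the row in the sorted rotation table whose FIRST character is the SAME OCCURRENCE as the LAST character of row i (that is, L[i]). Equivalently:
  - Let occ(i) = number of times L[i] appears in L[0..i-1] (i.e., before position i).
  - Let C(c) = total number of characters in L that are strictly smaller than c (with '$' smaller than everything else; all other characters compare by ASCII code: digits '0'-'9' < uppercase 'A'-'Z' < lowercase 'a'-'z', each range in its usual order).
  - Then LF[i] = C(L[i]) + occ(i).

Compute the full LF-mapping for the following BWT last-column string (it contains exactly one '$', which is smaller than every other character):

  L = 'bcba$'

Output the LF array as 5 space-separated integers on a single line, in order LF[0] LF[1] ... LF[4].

Char counts: '$':1, 'a':1, 'b':2, 'c':1
C (first-col start): C('$')=0, C('a')=1, C('b')=2, C('c')=4
L[0]='b': occ=0, LF[0]=C('b')+0=2+0=2
L[1]='c': occ=0, LF[1]=C('c')+0=4+0=4
L[2]='b': occ=1, LF[2]=C('b')+1=2+1=3
L[3]='a': occ=0, LF[3]=C('a')+0=1+0=1
L[4]='$': occ=0, LF[4]=C('$')+0=0+0=0

Answer: 2 4 3 1 0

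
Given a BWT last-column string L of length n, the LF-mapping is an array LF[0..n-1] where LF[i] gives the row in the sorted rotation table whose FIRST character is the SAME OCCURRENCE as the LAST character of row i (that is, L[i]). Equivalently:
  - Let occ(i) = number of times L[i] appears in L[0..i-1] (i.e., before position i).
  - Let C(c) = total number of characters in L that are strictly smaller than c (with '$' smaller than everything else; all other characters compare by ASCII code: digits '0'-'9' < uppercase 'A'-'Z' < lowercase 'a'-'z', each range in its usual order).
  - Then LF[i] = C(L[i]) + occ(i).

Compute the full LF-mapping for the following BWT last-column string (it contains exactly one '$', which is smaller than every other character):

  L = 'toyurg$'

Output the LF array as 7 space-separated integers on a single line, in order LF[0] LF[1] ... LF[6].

Char counts: '$':1, 'g':1, 'o':1, 'r':1, 't':1, 'u':1, 'y':1
C (first-col start): C('$')=0, C('g')=1, C('o')=2, C('r')=3, C('t')=4, C('u')=5, C('y')=6
L[0]='t': occ=0, LF[0]=C('t')+0=4+0=4
L[1]='o': occ=0, LF[1]=C('o')+0=2+0=2
L[2]='y': occ=0, LF[2]=C('y')+0=6+0=6
L[3]='u': occ=0, LF[3]=C('u')+0=5+0=5
L[4]='r': occ=0, LF[4]=C('r')+0=3+0=3
L[5]='g': occ=0, LF[5]=C('g')+0=1+0=1
L[6]='$': occ=0, LF[6]=C('$')+0=0+0=0

Answer: 4 2 6 5 3 1 0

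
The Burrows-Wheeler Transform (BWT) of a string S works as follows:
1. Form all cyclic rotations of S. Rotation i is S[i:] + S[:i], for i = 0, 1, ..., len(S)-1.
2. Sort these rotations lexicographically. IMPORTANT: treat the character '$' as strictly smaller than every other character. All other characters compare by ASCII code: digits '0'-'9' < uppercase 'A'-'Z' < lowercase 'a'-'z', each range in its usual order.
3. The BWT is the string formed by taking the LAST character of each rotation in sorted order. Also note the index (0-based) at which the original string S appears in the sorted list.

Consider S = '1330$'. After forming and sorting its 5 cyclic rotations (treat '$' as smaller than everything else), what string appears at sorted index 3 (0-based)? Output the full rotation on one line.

Answer: 30$13

Derivation:
All 5 rotations (rotation i = S[i:]+S[:i]):
  rot[0] = 1330$
  rot[1] = 330$1
  rot[2] = 30$13
  rot[3] = 0$133
  rot[4] = $1330
Sorted (with $ < everything):
  sorted[0] = $1330
  sorted[1] = 0$133
  sorted[2] = 1330$
  sorted[3] = 30$13
  sorted[4] = 330$1
sorted[3] = 30$13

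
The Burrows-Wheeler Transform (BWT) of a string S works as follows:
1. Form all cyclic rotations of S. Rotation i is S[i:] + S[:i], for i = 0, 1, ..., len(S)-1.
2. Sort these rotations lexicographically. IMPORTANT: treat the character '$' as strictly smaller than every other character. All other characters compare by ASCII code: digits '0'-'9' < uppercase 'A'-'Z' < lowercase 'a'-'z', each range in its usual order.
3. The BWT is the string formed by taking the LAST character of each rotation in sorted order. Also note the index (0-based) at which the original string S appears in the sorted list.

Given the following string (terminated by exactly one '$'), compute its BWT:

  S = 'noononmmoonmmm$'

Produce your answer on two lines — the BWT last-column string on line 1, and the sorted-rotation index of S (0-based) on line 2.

Answer: mmmnnmooo$onomn
9

Derivation:
All 15 rotations (rotation i = S[i:]+S[:i]):
  rot[0] = noononmmoonmmm$
  rot[1] = oononmmoonmmm$n
  rot[2] = ononmmoonmmm$no
  rot[3] = nonmmoonmmm$noo
  rot[4] = onmmoonmmm$noon
  rot[5] = nmmoonmmm$noono
  rot[6] = mmoonmmm$noonon
  rot[7] = moonmmm$noononm
  rot[8] = oonmmm$noononmm
  rot[9] = onmmm$noononmmo
  rot[10] = nmmm$noononmmoo
  rot[11] = mmm$noononmmoon
  rot[12] = mm$noononmmoonm
  rot[13] = m$noononmmoonmm
  rot[14] = $noononmmoonmmm
Sorted (with $ < everything):
  sorted[0] = $noononmmoonmmm  (last char: 'm')
  sorted[1] = m$noononmmoonmm  (last char: 'm')
  sorted[2] = mm$noononmmoonm  (last char: 'm')
  sorted[3] = mmm$noononmmoon  (last char: 'n')
  sorted[4] = mmoonmmm$noonon  (last char: 'n')
  sorted[5] = moonmmm$noononm  (last char: 'm')
  sorted[6] = nmmm$noononmmoo  (last char: 'o')
  sorted[7] = nmmoonmmm$noono  (last char: 'o')
  sorted[8] = nonmmoonmmm$noo  (last char: 'o')
  sorted[9] = noononmmoonmmm$  (last char: '$')
  sorted[10] = onmmm$noononmmo  (last char: 'o')
  sorted[11] = onmmoonmmm$noon  (last char: 'n')
  sorted[12] = ononmmoonmmm$no  (last char: 'o')
  sorted[13] = oonmmm$noononmm  (last char: 'm')
  sorted[14] = oononmmoonmmm$n  (last char: 'n')
Last column: mmmnnmooo$onomn
Original string S is at sorted index 9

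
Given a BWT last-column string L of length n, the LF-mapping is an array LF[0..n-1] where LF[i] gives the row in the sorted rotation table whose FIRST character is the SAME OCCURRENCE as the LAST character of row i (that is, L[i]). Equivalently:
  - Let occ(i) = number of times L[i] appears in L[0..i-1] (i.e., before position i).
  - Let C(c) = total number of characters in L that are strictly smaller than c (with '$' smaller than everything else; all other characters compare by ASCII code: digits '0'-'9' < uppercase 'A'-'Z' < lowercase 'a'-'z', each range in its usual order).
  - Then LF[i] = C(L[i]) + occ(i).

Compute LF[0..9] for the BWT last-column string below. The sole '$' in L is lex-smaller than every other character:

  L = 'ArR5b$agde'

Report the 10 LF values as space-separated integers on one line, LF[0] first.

Answer: 2 9 3 1 5 0 4 8 6 7

Derivation:
Char counts: '$':1, '5':1, 'A':1, 'R':1, 'a':1, 'b':1, 'd':1, 'e':1, 'g':1, 'r':1
C (first-col start): C('$')=0, C('5')=1, C('A')=2, C('R')=3, C('a')=4, C('b')=5, C('d')=6, C('e')=7, C('g')=8, C('r')=9
L[0]='A': occ=0, LF[0]=C('A')+0=2+0=2
L[1]='r': occ=0, LF[1]=C('r')+0=9+0=9
L[2]='R': occ=0, LF[2]=C('R')+0=3+0=3
L[3]='5': occ=0, LF[3]=C('5')+0=1+0=1
L[4]='b': occ=0, LF[4]=C('b')+0=5+0=5
L[5]='$': occ=0, LF[5]=C('$')+0=0+0=0
L[6]='a': occ=0, LF[6]=C('a')+0=4+0=4
L[7]='g': occ=0, LF[7]=C('g')+0=8+0=8
L[8]='d': occ=0, LF[8]=C('d')+0=6+0=6
L[9]='e': occ=0, LF[9]=C('e')+0=7+0=7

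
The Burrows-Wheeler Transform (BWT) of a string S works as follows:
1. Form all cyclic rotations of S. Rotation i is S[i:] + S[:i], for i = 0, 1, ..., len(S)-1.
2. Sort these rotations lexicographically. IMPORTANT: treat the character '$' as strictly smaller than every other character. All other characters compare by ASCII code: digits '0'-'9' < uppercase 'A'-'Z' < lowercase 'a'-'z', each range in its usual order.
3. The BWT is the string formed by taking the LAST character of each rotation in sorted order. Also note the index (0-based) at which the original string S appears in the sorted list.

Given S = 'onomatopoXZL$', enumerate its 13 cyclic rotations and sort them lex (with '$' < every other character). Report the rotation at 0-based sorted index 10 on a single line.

All 13 rotations (rotation i = S[i:]+S[:i]):
  rot[0] = onomatopoXZL$
  rot[1] = nomatopoXZL$o
  rot[2] = omatopoXZL$on
  rot[3] = matopoXZL$ono
  rot[4] = atopoXZL$onom
  rot[5] = topoXZL$onoma
  rot[6] = opoXZL$onomat
  rot[7] = poXZL$onomato
  rot[8] = oXZL$onomatop
  rot[9] = XZL$onomatopo
  rot[10] = ZL$onomatopoX
  rot[11] = L$onomatopoXZ
  rot[12] = $onomatopoXZL
Sorted (with $ < everything):
  sorted[0] = $onomatopoXZL
  sorted[1] = L$onomatopoXZ
  sorted[2] = XZL$onomatopo
  sorted[3] = ZL$onomatopoX
  sorted[4] = atopoXZL$onom
  sorted[5] = matopoXZL$ono
  sorted[6] = nomatopoXZL$o
  sorted[7] = oXZL$onomatop
  sorted[8] = omatopoXZL$on
  sorted[9] = onomatopoXZL$
  sorted[10] = opoXZL$onomat
  sorted[11] = poXZL$onomato
  sorted[12] = topoXZL$onoma
sorted[10] = opoXZL$onomat

Answer: opoXZL$onomat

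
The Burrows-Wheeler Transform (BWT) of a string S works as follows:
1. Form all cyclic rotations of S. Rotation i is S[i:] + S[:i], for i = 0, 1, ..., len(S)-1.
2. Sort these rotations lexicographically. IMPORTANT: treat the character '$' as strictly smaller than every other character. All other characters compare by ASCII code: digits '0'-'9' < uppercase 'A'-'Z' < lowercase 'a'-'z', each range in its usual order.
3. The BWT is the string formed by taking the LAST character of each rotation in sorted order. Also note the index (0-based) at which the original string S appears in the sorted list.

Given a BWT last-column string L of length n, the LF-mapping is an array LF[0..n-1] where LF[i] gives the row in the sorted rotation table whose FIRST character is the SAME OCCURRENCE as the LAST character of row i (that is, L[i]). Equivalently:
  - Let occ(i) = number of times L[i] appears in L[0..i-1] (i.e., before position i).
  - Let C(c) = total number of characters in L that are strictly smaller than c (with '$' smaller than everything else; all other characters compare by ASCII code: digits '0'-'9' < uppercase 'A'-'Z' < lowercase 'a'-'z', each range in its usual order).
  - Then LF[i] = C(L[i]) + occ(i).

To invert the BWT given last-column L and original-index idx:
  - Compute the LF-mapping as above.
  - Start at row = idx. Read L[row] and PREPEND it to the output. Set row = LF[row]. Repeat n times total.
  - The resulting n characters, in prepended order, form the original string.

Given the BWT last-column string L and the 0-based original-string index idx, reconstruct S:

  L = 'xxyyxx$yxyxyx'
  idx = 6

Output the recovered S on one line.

Answer: xyxyyyxxxyxx$

Derivation:
LF mapping: 1 2 8 9 3 4 0 10 5 11 6 12 7
Walk LF starting at row 6, prepending L[row]:
  step 1: row=6, L[6]='$', prepend. Next row=LF[6]=0
  step 2: row=0, L[0]='x', prepend. Next row=LF[0]=1
  step 3: row=1, L[1]='x', prepend. Next row=LF[1]=2
  step 4: row=2, L[2]='y', prepend. Next row=LF[2]=8
  step 5: row=8, L[8]='x', prepend. Next row=LF[8]=5
  step 6: row=5, L[5]='x', prepend. Next row=LF[5]=4
  step 7: row=4, L[4]='x', prepend. Next row=LF[4]=3
  step 8: row=3, L[3]='y', prepend. Next row=LF[3]=9
  step 9: row=9, L[9]='y', prepend. Next row=LF[9]=11
  step 10: row=11, L[11]='y', prepend. Next row=LF[11]=12
  step 11: row=12, L[12]='x', prepend. Next row=LF[12]=7
  step 12: row=7, L[7]='y', prepend. Next row=LF[7]=10
  step 13: row=10, L[10]='x', prepend. Next row=LF[10]=6
Reversed output: xyxyyyxxxyxx$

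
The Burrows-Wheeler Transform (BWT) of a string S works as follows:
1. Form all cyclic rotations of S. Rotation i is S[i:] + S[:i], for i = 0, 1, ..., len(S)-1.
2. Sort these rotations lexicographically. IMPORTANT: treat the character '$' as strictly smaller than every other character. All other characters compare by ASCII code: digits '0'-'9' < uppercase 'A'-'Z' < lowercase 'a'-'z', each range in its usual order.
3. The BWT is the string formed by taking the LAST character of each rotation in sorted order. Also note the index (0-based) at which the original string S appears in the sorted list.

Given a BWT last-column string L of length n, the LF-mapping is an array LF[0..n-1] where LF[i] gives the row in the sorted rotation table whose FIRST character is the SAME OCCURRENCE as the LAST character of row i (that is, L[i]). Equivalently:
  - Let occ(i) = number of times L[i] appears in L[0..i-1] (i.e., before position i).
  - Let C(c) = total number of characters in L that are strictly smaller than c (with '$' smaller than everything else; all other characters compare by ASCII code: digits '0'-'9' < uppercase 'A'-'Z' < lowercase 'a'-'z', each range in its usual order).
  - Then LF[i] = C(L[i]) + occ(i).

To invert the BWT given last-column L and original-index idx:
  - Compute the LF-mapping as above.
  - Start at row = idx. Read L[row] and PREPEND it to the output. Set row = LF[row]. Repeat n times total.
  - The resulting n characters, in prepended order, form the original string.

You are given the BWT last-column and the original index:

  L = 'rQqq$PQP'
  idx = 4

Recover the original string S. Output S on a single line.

LF mapping: 7 3 5 6 0 1 4 2
Walk LF starting at row 4, prepending L[row]:
  step 1: row=4, L[4]='$', prepend. Next row=LF[4]=0
  step 2: row=0, L[0]='r', prepend. Next row=LF[0]=7
  step 3: row=7, L[7]='P', prepend. Next row=LF[7]=2
  step 4: row=2, L[2]='q', prepend. Next row=LF[2]=5
  step 5: row=5, L[5]='P', prepend. Next row=LF[5]=1
  step 6: row=1, L[1]='Q', prepend. Next row=LF[1]=3
  step 7: row=3, L[3]='q', prepend. Next row=LF[3]=6
  step 8: row=6, L[6]='Q', prepend. Next row=LF[6]=4
Reversed output: QqQPqPr$

Answer: QqQPqPr$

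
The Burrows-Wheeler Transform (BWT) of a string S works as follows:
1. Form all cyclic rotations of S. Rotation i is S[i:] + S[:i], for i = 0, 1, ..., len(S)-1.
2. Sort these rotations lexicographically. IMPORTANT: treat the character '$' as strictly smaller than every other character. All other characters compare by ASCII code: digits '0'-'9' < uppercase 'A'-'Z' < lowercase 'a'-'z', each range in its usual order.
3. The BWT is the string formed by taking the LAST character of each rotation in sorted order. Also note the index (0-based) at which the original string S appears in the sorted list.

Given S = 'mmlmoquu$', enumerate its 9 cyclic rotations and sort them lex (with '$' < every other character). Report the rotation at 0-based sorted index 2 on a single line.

Answer: mlmoquu$m

Derivation:
All 9 rotations (rotation i = S[i:]+S[:i]):
  rot[0] = mmlmoquu$
  rot[1] = mlmoquu$m
  rot[2] = lmoquu$mm
  rot[3] = moquu$mml
  rot[4] = oquu$mmlm
  rot[5] = quu$mmlmo
  rot[6] = uu$mmlmoq
  rot[7] = u$mmlmoqu
  rot[8] = $mmlmoquu
Sorted (with $ < everything):
  sorted[0] = $mmlmoquu
  sorted[1] = lmoquu$mm
  sorted[2] = mlmoquu$m
  sorted[3] = mmlmoquu$
  sorted[4] = moquu$mml
  sorted[5] = oquu$mmlm
  sorted[6] = quu$mmlmo
  sorted[7] = u$mmlmoqu
  sorted[8] = uu$mmlmoq
sorted[2] = mlmoquu$m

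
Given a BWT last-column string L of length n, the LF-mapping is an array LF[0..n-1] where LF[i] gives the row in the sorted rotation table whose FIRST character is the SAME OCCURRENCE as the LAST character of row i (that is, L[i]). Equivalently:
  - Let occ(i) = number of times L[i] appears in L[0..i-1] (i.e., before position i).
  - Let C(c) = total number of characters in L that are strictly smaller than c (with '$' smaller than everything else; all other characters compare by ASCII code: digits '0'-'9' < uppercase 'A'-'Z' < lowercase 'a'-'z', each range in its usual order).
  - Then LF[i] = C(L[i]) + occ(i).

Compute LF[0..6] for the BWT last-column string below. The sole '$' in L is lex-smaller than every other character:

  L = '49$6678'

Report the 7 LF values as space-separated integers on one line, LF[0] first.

Char counts: '$':1, '4':1, '6':2, '7':1, '8':1, '9':1
C (first-col start): C('$')=0, C('4')=1, C('6')=2, C('7')=4, C('8')=5, C('9')=6
L[0]='4': occ=0, LF[0]=C('4')+0=1+0=1
L[1]='9': occ=0, LF[1]=C('9')+0=6+0=6
L[2]='$': occ=0, LF[2]=C('$')+0=0+0=0
L[3]='6': occ=0, LF[3]=C('6')+0=2+0=2
L[4]='6': occ=1, LF[4]=C('6')+1=2+1=3
L[5]='7': occ=0, LF[5]=C('7')+0=4+0=4
L[6]='8': occ=0, LF[6]=C('8')+0=5+0=5

Answer: 1 6 0 2 3 4 5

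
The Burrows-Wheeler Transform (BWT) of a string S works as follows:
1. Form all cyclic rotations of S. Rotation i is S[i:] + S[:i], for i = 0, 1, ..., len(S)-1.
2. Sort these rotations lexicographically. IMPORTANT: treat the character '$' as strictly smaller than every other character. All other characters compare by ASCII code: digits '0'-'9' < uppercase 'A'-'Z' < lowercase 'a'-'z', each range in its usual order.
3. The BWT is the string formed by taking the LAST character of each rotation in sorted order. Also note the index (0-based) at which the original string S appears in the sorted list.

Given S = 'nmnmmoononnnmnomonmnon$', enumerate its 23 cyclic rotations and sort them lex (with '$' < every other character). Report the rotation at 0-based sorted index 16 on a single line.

All 23 rotations (rotation i = S[i:]+S[:i]):
  rot[0] = nmnmmoononnnmnomonmnon$
  rot[1] = mnmmoononnnmnomonmnon$n
  rot[2] = nmmoononnnmnomonmnon$nm
  rot[3] = mmoononnnmnomonmnon$nmn
  rot[4] = moononnnmnomonmnon$nmnm
  rot[5] = oononnnmnomonmnon$nmnmm
  rot[6] = ononnnmnomonmnon$nmnmmo
  rot[7] = nonnnmnomonmnon$nmnmmoo
  rot[8] = onnnmnomonmnon$nmnmmoon
  rot[9] = nnnmnomonmnon$nmnmmoono
  rot[10] = nnmnomonmnon$nmnmmoonon
  rot[11] = nmnomonmnon$nmnmmoononn
  rot[12] = mnomonmnon$nmnmmoononnn
  rot[13] = nomonmnon$nmnmmoononnnm
  rot[14] = omonmnon$nmnmmoononnnmn
  rot[15] = monmnon$nmnmmoononnnmno
  rot[16] = onmnon$nmnmmoononnnmnom
  rot[17] = nmnon$nmnmmoononnnmnomo
  rot[18] = mnon$nmnmmoononnnmnomon
  rot[19] = non$nmnmmoononnnmnomonm
  rot[20] = on$nmnmmoononnnmnomonmn
  rot[21] = n$nmnmmoononnnmnomonmno
  rot[22] = $nmnmmoononnnmnomonmnon
Sorted (with $ < everything):
  sorted[0] = $nmnmmoononnnmnomonmnon
  sorted[1] = mmoononnnmnomonmnon$nmn
  sorted[2] = mnmmoononnnmnomonmnon$n
  sorted[3] = mnomonmnon$nmnmmoononnn
  sorted[4] = mnon$nmnmmoononnnmnomon
  sorted[5] = monmnon$nmnmmoononnnmno
  sorted[6] = moononnnmnomonmnon$nmnm
  sorted[7] = n$nmnmmoononnnmnomonmno
  sorted[8] = nmmoononnnmnomonmnon$nm
  sorted[9] = nmnmmoononnnmnomonmnon$
  sorted[10] = nmnomonmnon$nmnmmoononn
  sorted[11] = nmnon$nmnmmoononnnmnomo
  sorted[12] = nnmnomonmnon$nmnmmoonon
  sorted[13] = nnnmnomonmnon$nmnmmoono
  sorted[14] = nomonmnon$nmnmmoononnnm
  sorted[15] = non$nmnmmoononnnmnomonm
  sorted[16] = nonnnmnomonmnon$nmnmmoo
  sorted[17] = omonmnon$nmnmmoononnnmn
  sorted[18] = on$nmnmmoononnnmnomonmn
  sorted[19] = onmnon$nmnmmoononnnmnom
  sorted[20] = onnnmnomonmnon$nmnmmoon
  sorted[21] = ononnnmnomonmnon$nmnmmo
  sorted[22] = oononnnmnomonmnon$nmnmm
sorted[16] = nonnnmnomonmnon$nmnmmoo

Answer: nonnnmnomonmnon$nmnmmoo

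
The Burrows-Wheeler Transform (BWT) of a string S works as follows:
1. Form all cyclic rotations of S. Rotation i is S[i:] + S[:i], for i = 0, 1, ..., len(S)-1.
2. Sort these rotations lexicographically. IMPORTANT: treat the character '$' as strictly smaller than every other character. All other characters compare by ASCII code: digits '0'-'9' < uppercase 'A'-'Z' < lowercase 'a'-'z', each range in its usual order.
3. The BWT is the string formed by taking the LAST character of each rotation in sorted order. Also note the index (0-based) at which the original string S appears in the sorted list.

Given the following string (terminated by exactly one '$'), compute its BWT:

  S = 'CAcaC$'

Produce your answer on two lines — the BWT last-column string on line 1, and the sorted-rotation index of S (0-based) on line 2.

Answer: CCa$cA
3

Derivation:
All 6 rotations (rotation i = S[i:]+S[:i]):
  rot[0] = CAcaC$
  rot[1] = AcaC$C
  rot[2] = caC$CA
  rot[3] = aC$CAc
  rot[4] = C$CAca
  rot[5] = $CAcaC
Sorted (with $ < everything):
  sorted[0] = $CAcaC  (last char: 'C')
  sorted[1] = AcaC$C  (last char: 'C')
  sorted[2] = C$CAca  (last char: 'a')
  sorted[3] = CAcaC$  (last char: '$')
  sorted[4] = aC$CAc  (last char: 'c')
  sorted[5] = caC$CA  (last char: 'A')
Last column: CCa$cA
Original string S is at sorted index 3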